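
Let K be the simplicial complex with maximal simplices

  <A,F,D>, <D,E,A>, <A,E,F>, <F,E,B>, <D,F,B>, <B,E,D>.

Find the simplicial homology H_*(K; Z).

We work with the vertex ordering A < B < D < E < F. The simplices of K, each written with vertices in increasing order, are:

  0-simplices (5): A, B, D, E, F
  1-simplices (9): AD, AE, AF, BD, BE, BF, DE, DF, EF
  2-simplices (6): ADE, ADF, AEF, BDE, BDF, BEF

Hence C_0 ≅ Z^5, C_1 ≅ Z^9, C_2 ≅ Z^6.

∂_1: C_1 → C_0 is given by ∂[p,q] = [q] − [p].
This gives a 5×9 integer matrix of rank 4; reducing to Smith normal form yields diagonal entries (1,1,1,1).

Boundary ∂_2: C_2 → C_1 sends each 2-simplex [p,q,r] to [q,r] − [p,r] + [p,q]. For instance
  ∂BEF = EF − BF + BE,
  ∂AEF = EF − AF + AE.
The resulting 9×6 matrix has rank 5, and its Smith normal form has invariant factors (1,1,1,1,1).

Reading off H_k = ker ∂_k / im ∂_{k+1}:

  H_0: rank C_0 − rank ∂_1 = 5 − 4 = 1, and the invariant factors of ∂_1 are all 1, so H_0 = Z.
  H_1: rank ker ∂_1 − rank ∂_2 = (9 − 4) − 5 = 0, and the invariant factors of ∂_2 are all 1, so H_1 = 0.
  H_2: rank ker ∂_2 − rank ∂_3 = (6 − 5) − 0 = 1, and there is no ∂_3, so H_2 = Z.

As a check, the Euler characteristic is 5 − 9 + 6 = 2, which agrees with 1 − 0 + 1 = 2.

H_0 ≅ Z,  H_1 = 0,  H_2 ≅ Z.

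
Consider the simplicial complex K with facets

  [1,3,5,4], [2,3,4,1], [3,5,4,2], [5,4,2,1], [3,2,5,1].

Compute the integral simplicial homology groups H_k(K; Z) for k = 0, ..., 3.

H_0 ≅ Z,  H_1 = 0,  H_2 = 0,  H_3 ≅ Z.

Fix the vertex order 1 < 2 < 3 < 4 < 5 and write every simplex with vertices in increasing order. Then dim K = 3 and the simplices of K are:

  0-simplices (5): [1], [2], [3], [4], [5]
  1-simplices (10): [1,2], [1,3], [1,4], [1,5], [2,3], [2,4], [2,5], [3,4], [3,5], [4,5]
  2-simplices (10): [1,2,3], [1,2,4], [1,2,5], [1,3,4], [1,3,5], [1,4,5], [2,3,4], [2,3,5], [2,4,5], [3,4,5]
  3-simplices (5): [1,2,3,4], [1,2,3,5], [1,2,4,5], [1,3,4,5], [2,3,4,5]

giving chain groups C_0 ≅ Z^5, C_1 ≅ Z^10, C_2 ≅ Z^10, C_3 ≅ Z^5.

∂_1: C_1 → C_0 sends each edge [p,q] (with p < q) to q − p.
As a 5×10 matrix over Z this has rank 4, with invariant factors (1,1,1,1).

∂_2: C_2 → C_1 maps a triangle to the signed sum of its edges. For instance
  ∂[3,4,5] = [4,5] − [3,5] + [3,4],
  ∂[2,4,5] = [4,5] − [2,5] + [2,4].
As a 10×10 matrix over Z this has rank 6, with invariant factors (1,1,1,1,1,1).

Boundary ∂_3: C_3 → C_2 sends each 3-simplex σ to the alternating sum Σ_i (−1)^i (σ with its i-th vertex removed). For instance
  ∂[1,2,3,5] = [2,3,5] − [1,3,5] + [1,2,5] − [1,2,3],
  ∂[1,3,4,5] = [3,4,5] − [1,4,5] + [1,3,5] − [1,3,4].
The 10×5 boundary matrix has rank 4 and Smith normal form diag(1,1,1,1).

Computing H_k = (kernel of ∂_k) / (image of ∂_{k+1}):

  H_0: rank C_0 − rank ∂_1 = 5 − 4 = 1, and the invariant factors of ∂_1 are all 1, so H_0 ≅ Z.
  H_1: rank ker ∂_1 − rank ∂_2 = (10 − 4) − 6 = 0, and the invariant factors of ∂_2 are all 1, so H_1 ≅ 0.
  H_2: rank ker ∂_2 − rank ∂_3 = (10 − 6) − 4 = 0, and the invariant factors of ∂_3 are all 1, so H_2 ≅ 0.
  H_3: rank ker ∂_3 − rank ∂_4 = (5 − 4) − 0 = 1, and there is no ∂_4, so H_3 ≅ Z.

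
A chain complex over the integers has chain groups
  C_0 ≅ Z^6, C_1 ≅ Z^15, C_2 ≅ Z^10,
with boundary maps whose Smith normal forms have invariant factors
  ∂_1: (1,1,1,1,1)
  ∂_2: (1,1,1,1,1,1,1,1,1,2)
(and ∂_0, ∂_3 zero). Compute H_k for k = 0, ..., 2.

H_0 = Z,  H_1 = Z/2,  H_2 = 0.

H_0: b_0 = 6 − 0 − 5 = 1; torsion from ∂_1 factors > 1: none. So H_0 = Z.
H_1: b_1 = 15 − 5 − 10 = 0; torsion from ∂_2 factors > 1: [2]. So H_1 = Z/2.
H_2: b_2 = 10 − 10 − 0 = 0; torsion from ∂_3 factors > 1: none. So H_2 = 0.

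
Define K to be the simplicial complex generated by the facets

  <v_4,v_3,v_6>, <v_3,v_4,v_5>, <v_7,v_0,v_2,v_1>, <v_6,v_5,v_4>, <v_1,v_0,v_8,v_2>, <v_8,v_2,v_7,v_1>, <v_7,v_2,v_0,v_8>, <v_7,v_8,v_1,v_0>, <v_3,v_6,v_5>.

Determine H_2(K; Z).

H_2 = Z.

Take the total order v_0 < v_1 < v_2 < v_3 < v_4 < v_5 < v_6 < v_7 < v_8 on the vertex set. Then K (dimension 3) consists of the simplices:

  0-simplices (9): [v_0], [v_1], [v_2], [v_3], [v_4], [v_5], [v_6], [v_7], [v_8]
  1-simplices (16): (16 of them)
  2-simplices (14): (14 of them)
  3-simplices (5): [v_0,v_1,v_2,v_7], [v_0,v_1,v_2,v_8], [v_0,v_1,v_7,v_8], [v_0,v_2,v_7,v_8], [v_1,v_2,v_7,v_8]

giving chain groups C_0 ≅ Z^9, C_1 ≅ Z^16, C_2 ≅ Z^14, C_3 ≅ Z^5.

Boundary ∂_1: C_1 → C_0 is given by ∂[p,q] = [q] − [p]. For instance
  ∂[v_0,v_8] = [v_8] − [v_0].
The resulting 9×16 matrix has rank 7, and its Smith normal form has invariant factors (1,1,1,1,1,1,1).

The boundary map ∂_2: C_2 → C_1 acts by ∂[p,q,r] = [q,r] − [p,r] + [p,q]. For instance
  ∂[v_4,v_5,v_6] = [v_5,v_6] − [v_4,v_6] + [v_4,v_5],
  ∂[v_3,v_5,v_6] = [v_5,v_6] − [v_3,v_6] + [v_3,v_5].
As a 16×14 matrix over Z this has rank 9, with invariant factors (1,1,1,1,1,1,1,1,1).

The boundary map ∂_3: C_3 → C_2 sends each 3-simplex σ to the alternating sum Σ_i (−1)^i (σ with its i-th vertex removed). For instance
  ∂[v_0,v_1,v_2,v_7] = [v_1,v_2,v_7] − [v_0,v_2,v_7] + [v_0,v_1,v_7] − [v_0,v_1,v_2],
  ∂[v_0,v_2,v_7,v_8] = [v_2,v_7,v_8] − [v_0,v_7,v_8] + [v_0,v_2,v_8] − [v_0,v_2,v_7].
As a 14×5 matrix over Z this has rank 4, with invariant factors (1,1,1,1).

Now H_k = ker ∂_k / im ∂_{k+1}, so:

  H_2: rank ker ∂_2 − rank ∂_3 = (14 − 9) − 4 = 1, and the invariant factors of ∂_3 are all 1, so H_2 ≅ Z.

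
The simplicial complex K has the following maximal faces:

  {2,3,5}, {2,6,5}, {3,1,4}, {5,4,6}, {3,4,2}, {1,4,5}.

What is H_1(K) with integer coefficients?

Take the total order 1 < 2 < 3 < 4 < 5 < 6 on the vertex set. Then K (dimension 2) consists of the simplices:

  0-simplices (6): [1], [2], [3], [4], [5], [6]
  1-simplices (12): [1,3], [1,4], [1,5], [2,3], [2,4], [2,5], [2,6], [3,4], [3,5], [4,5], [4,6], [5,6]
  2-simplices (6): [1,3,4], [1,4,5], [2,3,4], [2,3,5], [2,5,6], [4,5,6]

so the chain groups are C_0 ≅ Z^6, C_1 ≅ Z^12, C_2 ≅ Z^6.

The boundary map ∂_1: C_1 → C_0 maps an edge to its endpoints' difference, ∂[p,q] = q − p. For instance
  ∂[5,6] = [6] − [5].
This gives a 6×12 integer matrix of rank 5; reducing to Smith normal form yields diagonal entries (1,1,1,1,1).

The boundary map ∂_2: C_2 → C_1 acts by ∂[p,q,r] = [q,r] − [p,r] + [p,q]. For instance
  ∂[1,3,4] = [3,4] − [1,4] + [1,3],
  ∂[1,4,5] = [4,5] − [1,5] + [1,4].
The 12×6 boundary matrix has rank 6 and Smith normal form diag(1,1,1,1,1,1).

From H_k ≅ ker(∂_k) / im(∂_{k+1}) we obtain:

  H_1: rank ker ∂_1 − rank ∂_2 = (12 − 5) − 6 = 1, and the invariant factors of ∂_2 are all 1, so H_1 = Z.

H_1 = Z.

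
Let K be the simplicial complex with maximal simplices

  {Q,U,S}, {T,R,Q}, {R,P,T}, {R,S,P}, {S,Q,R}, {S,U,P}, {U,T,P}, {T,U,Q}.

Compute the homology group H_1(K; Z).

H_1 ≅ 0.

Fix the vertex order P < Q < R < S < T < U and write every simplex with vertices in increasing order. Then dim K = 2 and the simplices of K are:

  0-simplices (6): P, Q, R, S, T, U
  1-simplices (12): PR, PS, PT, PU, QR, QS, QT, QU, RS, RT, SU, TU
  2-simplices (8): PRS, PRT, PSU, PTU, QRS, QRT, QSU, QTU

giving chain groups C_0 ≅ Z^6, C_1 ≅ Z^12, C_2 ≅ Z^8.

∂_1: C_1 → C_0 maps an edge to its endpoints' difference, ∂[p,q] = q − p. For instance
  ∂RS = S − R.
As a 6×12 matrix over Z this has rank 5, with invariant factors (1,1,1,1,1).

Boundary ∂_2: C_2 → C_1 maps a triangle to the signed sum of its edges. For instance
  ∂QTU = TU − QU + QT,
  ∂QRT = RT − QT + QR.
The resulting 12×8 matrix has rank 7, and its Smith normal form has invariant factors (1,1,1,1,1,1,1).

Now H_k = ker ∂_k / im ∂_{k+1}, so:

  H_1: rank ker ∂_1 − rank ∂_2 = (12 − 5) − 7 = 0, and the invariant factors of ∂_2 are all 1, so H_1 = 0.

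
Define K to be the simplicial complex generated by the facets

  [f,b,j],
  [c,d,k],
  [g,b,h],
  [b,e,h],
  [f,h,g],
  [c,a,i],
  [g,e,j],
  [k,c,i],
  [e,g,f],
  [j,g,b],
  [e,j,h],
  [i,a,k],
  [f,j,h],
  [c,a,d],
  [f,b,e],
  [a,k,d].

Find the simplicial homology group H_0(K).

Fix the vertex order a < b < c < d < e < f < g < h < i < j < k and write every simplex with vertices in increasing order. Then dim K = 2 and the simplices of K are:

  0-simplices (11): a, b, c, d, e, f, g, h, i, j, k
  1-simplices (24): ac, ad, ai, ak, be, bf, bg, bh, bj, cd, ci, ck, dk, ef, eg, eh, ej, fg, fh, fj, gh, gj, hj, ik
  2-simplices (16): acd, aci, adk, aik, bef, beh, bfj, bgh, bgj, cdk, cik, efg, egj, ehj, fgh, fhj

so the chain groups are C_0 ≅ Z^11, C_1 ≅ Z^24, C_2 ≅ Z^16.

The boundary map ∂_1: C_1 → C_0 is given by ∂[p,q] = [q] − [p].
This gives a 11×24 integer matrix of rank 9; reducing to Smith normal form yields diagonal entries (1,1,1,1,1,1,1,1,1).

Boundary ∂_2: C_2 → C_1 maps a triangle to the signed sum of its edges. For instance
  ∂fhj = hj − fj + fh,
  ∂bfj = fj − bj + bf.
This gives a 24×16 integer matrix of rank 15; reducing to Smith normal form yields diagonal entries (1,1,1,1,1,1,1,1,1,1,1,1,1,1,2).

Computing H_k = (kernel of ∂_k) / (image of ∂_{k+1}):

  H_0: rank C_0 − rank ∂_1 = 11 − 9 = 2, and the invariant factors of ∂_1 are all 1, so H_0 = Z^2.

H_0 = Z^2.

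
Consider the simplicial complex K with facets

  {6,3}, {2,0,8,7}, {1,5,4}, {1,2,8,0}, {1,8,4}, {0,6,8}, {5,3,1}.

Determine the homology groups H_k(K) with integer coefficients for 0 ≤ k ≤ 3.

We work with the vertex ordering 0 < 1 < 2 < 3 < 4 < 5 < 6 < 7 < 8. The simplices of K, each written with vertices in increasing order, are:

  0-simplices (9): [0], [1], [2], [3], [4], [5], [6], [7], [8]
  1-simplices (18): [0,1], [0,2], [0,6], [0,7], [0,8], [1,2], [1,3], [1,4], [1,5], [1,8], [2,7], [2,8], [3,5], [3,6], [4,5], [4,8], [6,8], [7,8]
  2-simplices (11): [0,1,2], [0,1,8], [0,2,7], [0,2,8], [0,6,8], [0,7,8], [1,2,8], [1,3,5], [1,4,5], [1,4,8], [2,7,8]
  3-simplices (2): [0,1,2,8], [0,2,7,8]

Hence C_0 ≅ Z^9, C_1 ≅ Z^18, C_2 ≅ Z^11, C_3 ≅ Z^2.

∂_1: C_1 → C_0 maps an edge to its endpoints' difference, ∂[p,q] = q − p.
The resulting 9×18 matrix has rank 8, and its Smith normal form has invariant factors (1,1,1,1,1,1,1,1).

∂_2: C_2 → C_1 maps a triangle to the signed sum of its edges. For instance
  ∂[0,7,8] = [7,8] − [0,8] + [0,7],
  ∂[1,4,5] = [4,5] − [1,5] + [1,4].
The resulting 18×11 matrix has rank 9, and its Smith normal form has invariant factors (1,1,1,1,1,1,1,1,1).

∂_3: C_3 → C_2 sends each 3-simplex σ to the alternating sum Σ_i (−1)^i (σ with its i-th vertex removed). For instance
  ∂[0,2,7,8] = [2,7,8] − [0,7,8] + [0,2,8] − [0,2,7],
  ∂[0,1,2,8] = [1,2,8] − [0,2,8] + [0,1,8] − [0,1,2].
This gives a 11×2 integer matrix of rank 2; reducing to Smith normal form yields diagonal entries (1,1).

From H_k ≅ ker(∂_k) / im(∂_{k+1}) we obtain:

  H_0: rank C_0 − rank ∂_1 = 9 − 8 = 1, and the invariant factors of ∂_1 are all 1, so H_0 ≅ Z.
  H_1: rank ker ∂_1 − rank ∂_2 = (18 − 8) − 9 = 1, and the invariant factors of ∂_2 are all 1, so H_1 ≅ Z.
  H_2: rank ker ∂_2 − rank ∂_3 = (11 − 9) − 2 = 0, and the invariant factors of ∂_3 are all 1, so H_2 ≅ 0.
  H_3: rank ker ∂_3 − rank ∂_4 = (2 − 2) − 0 = 0, and there is no ∂_4, so H_3 ≅ 0.

H_0 = Z,  H_1 = Z,  H_2 = 0,  H_3 = 0.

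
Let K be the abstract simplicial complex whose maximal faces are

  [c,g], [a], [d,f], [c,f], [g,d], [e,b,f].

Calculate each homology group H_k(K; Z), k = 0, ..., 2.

We work with the vertex ordering a < b < c < d < e < f < g. The simplices of K, each written with vertices in increasing order, are:

  0-simplices (7): a, b, c, d, e, f, g
  1-simplices (7): be, bf, cf, cg, df, dg, ef
  2-simplices (1): bef

so the chain groups are C_0 ≅ Z^7, C_1 ≅ Z^7, C_2 ≅ Z^1.

∂_1: C_1 → C_0 is given by ∂[p,q] = [q] − [p].
The resulting 7×7 matrix has rank 5, and its Smith normal form has invariant factors (1,1,1,1,1).

∂_2: C_2 → C_1 maps a triangle to the signed sum of its edges. For instance
  ∂bef = ef − bf + be.
The 7×1 boundary matrix has rank 1 and Smith normal form diag(1).

Reading off H_k = ker ∂_k / im ∂_{k+1}:

  H_0: rank C_0 − rank ∂_1 = 7 − 5 = 2, and the invariant factors of ∂_1 are all 1, so H_0 = Z^2.
  H_1: rank ker ∂_1 − rank ∂_2 = (7 − 5) − 1 = 1, and the invariant factors of ∂_2 are all 1, so H_1 = Z.
  H_2: rank ker ∂_2 − rank ∂_3 = (1 − 1) − 0 = 0, and there is no ∂_3, so H_2 = 0.

H_0 = Z^2,  H_1 = Z,  H_2 = 0.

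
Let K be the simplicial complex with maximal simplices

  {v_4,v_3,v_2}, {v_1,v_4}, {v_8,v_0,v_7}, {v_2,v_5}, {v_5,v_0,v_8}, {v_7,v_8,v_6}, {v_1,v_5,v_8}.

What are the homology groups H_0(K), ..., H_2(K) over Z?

K has 9 vertices, 14 edges, 5 triangles.
rank ∂_0 = 0, rank ∂_1 = 8 ⇒ b_0 = 9 − 0 − 8 = 1; all invariant factors of ∂_1 are 1 so no torsion. So H_0 ≅ Z.
rank ∂_1 = 8, rank ∂_2 = 5 ⇒ b_1 = 14 − 8 − 5 = 1; all invariant factors of ∂_2 are 1 so no torsion. So H_1 ≅ Z.
rank ∂_2 = 5, rank ∂_3 = 0 ⇒ b_2 = 5 − 5 − 0 = 0. So H_2 ≅ 0.

H_0 ≅ Z,  H_1 ≅ Z,  H_2 = 0.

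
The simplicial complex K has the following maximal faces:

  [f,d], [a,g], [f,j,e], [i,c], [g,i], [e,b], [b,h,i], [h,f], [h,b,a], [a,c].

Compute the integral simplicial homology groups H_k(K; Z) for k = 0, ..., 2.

H_0 = Z,  H_1 = Z^3,  H_2 = 0.

Order the vertices as a < b < c < d < e < f < g < h < i < j. Listing each simplex with vertices in this order, K has dimension 2 with simplices:

  0-simplices (10): a, b, c, d, e, f, g, h, i, j
  1-simplices (15): ab, ac, ag, ah, be, bh, bi, ci, df, ef, ej, fh, fj, gi, hi
  2-simplices (3): abh, bhi, efj

so the chain groups are C_0 ≅ Z^10, C_1 ≅ Z^15, C_2 ≅ Z^3.

Boundary ∂_1: C_1 → C_0 maps an edge to its endpoints' difference, ∂[p,q] = q − p. For instance
  ∂be = e − b.
The resulting 10×15 matrix has rank 9, and its Smith normal form has invariant factors (1,1,1,1,1,1,1,1,1).

∂_2: C_2 → C_1 maps a triangle to the signed sum of its edges. For instance
  ∂abh = bh − ah + ab,
  ∂bhi = hi − bi + bh.
This gives a 15×3 integer matrix of rank 3; reducing to Smith normal form yields diagonal entries (1,1,1).

From H_k ≅ ker(∂_k) / im(∂_{k+1}) we obtain:

  H_0: rank C_0 − rank ∂_1 = 10 − 9 = 1, and the invariant factors of ∂_1 are all 1, so H_0 = Z.
  H_1: rank ker ∂_1 − rank ∂_2 = (15 − 9) − 3 = 3, and the invariant factors of ∂_2 are all 1, so H_1 = Z^3.
  H_2: rank ker ∂_2 − rank ∂_3 = (3 − 3) − 0 = 0, and there is no ∂_3, so H_2 = 0.

As a check, the Euler characteristic is 10 − 15 + 3 = -2, which agrees with 1 − 3 + 0 = -2.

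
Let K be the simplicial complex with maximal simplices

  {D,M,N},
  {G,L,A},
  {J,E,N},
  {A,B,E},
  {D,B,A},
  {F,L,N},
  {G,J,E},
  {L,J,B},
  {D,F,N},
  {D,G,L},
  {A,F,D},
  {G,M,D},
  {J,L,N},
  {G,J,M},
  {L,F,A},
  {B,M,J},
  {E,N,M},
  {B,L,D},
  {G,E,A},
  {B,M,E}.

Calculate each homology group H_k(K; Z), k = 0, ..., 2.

We work with the vertex ordering A < B < D < E < F < G < J < L < M < N. The simplices of K, each written with vertices in increasing order, are:

  0-simplices (10): A, B, D, E, F, G, J, L, M, N
  1-simplices (30): AB, AD, AE, AF, AG, AL, BD, BE, BJ, BL, BM, DF, DG, DL, DM, DN, EG, EJ, EM, EN, FL, FN, GJ, GL, GM, JL, JM, JN, LN, MN
  2-simplices (20): ABD, ABE, ADF, AEG, AFL, AGL, BDL, BEM, BJL, BJM, DFN, DGL, DGM, DMN, EGJ, EJN, EMN, FLN, GJM, JLN

so the chain groups are C_0 ≅ Z^10, C_1 ≅ Z^30, C_2 ≅ Z^20.

∂_1: C_1 → C_0 maps an edge to its endpoints' difference, ∂[p,q] = q − p.
The resulting 10×30 matrix has rank 9, and its Smith normal form has invariant factors (1,1,1,1,1,1,1,1,1).

∂_2: C_2 → C_1 sends each 2-simplex [p,q,r] to [q,r] − [p,r] + [p,q]. For instance
  ∂ADF = DF − AF + AD,
  ∂FLN = LN − FN + FL.
The resulting 30×20 matrix has rank 20, and its Smith normal form has invariant factors (1,1,1,1,1,1,1,1,1,1,1,1,1,1,1,1,1,1,1,2).

Computing H_k = (kernel of ∂_k) / (image of ∂_{k+1}):

  H_0: rank C_0 − rank ∂_1 = 10 − 9 = 1, and the invariant factors of ∂_1 are all 1, so H_0 = Z.
  H_1: rank ker ∂_1 − rank ∂_2 = (30 − 9) − 20 = 1, and ∂_2 has invariant factor 2 > 1, so H_1 = Z ⊕ Z/2Z.
  H_2: rank ker ∂_2 − rank ∂_3 = (20 − 20) − 0 = 0, and there is no ∂_3, so H_2 = 0.

(K is a triangulation of the Klein bottle.)

H_0 ≅ Z,  H_1 ≅ Z ⊕ Z/2Z,  H_2 = 0.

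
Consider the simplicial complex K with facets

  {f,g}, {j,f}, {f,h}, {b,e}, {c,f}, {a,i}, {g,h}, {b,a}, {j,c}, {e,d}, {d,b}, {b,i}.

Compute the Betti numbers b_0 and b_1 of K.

b_0 = 2, b_1 = 4.

We work with the vertex ordering a < b < c < d < e < f < g < h < i < j. The simplices of K, each written with vertices in increasing order, are:

  0-simplices (10): a, b, c, d, e, f, g, h, i, j
  1-simplices (12): ab, ai, bd, be, bi, cf, cj, de, fg, fh, fj, gh

giving chain groups C_0 ≅ Z^10, C_1 ≅ Z^12.

The boundary map ∂_1: C_1 → C_0 sends each edge [p,q] (with p < q) to q − p. For instance
  ∂ab = b − a.
The resulting 10×12 matrix has rank 8, and its Smith normal form has invariant factors (1,1,1,1,1,1,1,1).

Now H_k = ker ∂_k / im ∂_{k+1}, so:

  H_0: rank C_0 − rank ∂_1 = 10 − 8 = 2, and the invariant factors of ∂_1 are all 1, so H_0 = Z^2.
  H_1: rank ker ∂_1 − rank ∂_2 = (12 − 8) − 0 = 4, and there is no ∂_2, so H_1 = Z^4.

Hence the Betti numbers are b_0 = 2, b_1 = 4.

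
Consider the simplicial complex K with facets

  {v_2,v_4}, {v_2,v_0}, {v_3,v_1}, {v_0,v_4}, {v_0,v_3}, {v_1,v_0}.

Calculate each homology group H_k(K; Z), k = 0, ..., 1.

H_0 = Z,  H_1 = Z^2.

Fix the vertex order v_0 < v_1 < v_2 < v_3 < v_4 and write every simplex with vertices in increasing order. Then dim K = 1 and the simplices of K are:

  0-simplices (5): [v_0], [v_1], [v_2], [v_3], [v_4]
  1-simplices (6): [v_0,v_1], [v_0,v_2], [v_0,v_3], [v_0,v_4], [v_1,v_3], [v_2,v_4]

giving chain groups C_0 ≅ Z^5, C_1 ≅ Z^6.

The boundary map ∂_1: C_1 → C_0 maps an edge to its endpoints' difference, ∂[p,q] = q − p.
This gives a 5×6 integer matrix of rank 4; reducing to Smith normal form yields diagonal entries (1,1,1,1).

Now H_k = ker ∂_k / im ∂_{k+1}, so:

  H_0: rank C_0 − rank ∂_1 = 5 − 4 = 1, and the invariant factors of ∂_1 are all 1, so H_0 ≅ Z.
  H_1: rank ker ∂_1 − rank ∂_2 = (6 − 4) − 0 = 2, and there is no ∂_2, so H_1 ≅ Z^2.

(K is a triangulation of a wedge of 2 circles.)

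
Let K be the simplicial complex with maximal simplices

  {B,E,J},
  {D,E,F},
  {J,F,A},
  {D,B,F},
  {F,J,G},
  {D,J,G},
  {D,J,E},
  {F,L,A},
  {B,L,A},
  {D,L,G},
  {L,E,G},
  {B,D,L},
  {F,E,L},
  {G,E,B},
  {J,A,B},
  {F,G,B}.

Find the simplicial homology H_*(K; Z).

Take the total order A < B < D < E < F < G < J < L on the vertex set. Then K (dimension 2) consists of the simplices:

  0-simplices (8): A, B, D, E, F, G, J, L
  1-simplices (24): AB, AF, AJ, AL, BD, BE, BF, BG, BJ, BL, DE, DF, DG, DJ, DL, EF, EG, EJ, EL, FG, FJ, FL, GJ, GL
  2-simplices (16): ABJ, ABL, AFJ, AFL, BDF, BDL, BEG, BEJ, BFG, DEF, DEJ, DGJ, DGL, EFL, EGL, FGJ

Hence C_0 ≅ Z^8, C_1 ≅ Z^24, C_2 ≅ Z^16.

The boundary map ∂_1: C_1 → C_0 maps an edge to its endpoints' difference, ∂[p,q] = q − p. For instance
  ∂EL = L − E.
The resulting 8×24 matrix has rank 7, and its Smith normal form has invariant factors (1,1,1,1,1,1,1).

The boundary map ∂_2: C_2 → C_1 maps a triangle to the signed sum of its edges. For instance
  ∂AFJ = FJ − AJ + AF,
  ∂DGJ = GJ − DJ + DG.
The resulting 24×16 matrix has rank 15, and its Smith normal form has invariant factors (1,1,1,1,1,1,1,1,1,1,1,1,1,1,1).

From H_k ≅ ker(∂_k) / im(∂_{k+1}) we obtain:

  H_0: rank C_0 − rank ∂_1 = 8 − 7 = 1, and the invariant factors of ∂_1 are all 1, so H_0 ≅ Z.
  H_1: rank ker ∂_1 − rank ∂_2 = (24 − 7) − 15 = 2, and the invariant factors of ∂_2 are all 1, so H_1 ≅ Z^2.
  H_2: rank ker ∂_2 − rank ∂_3 = (16 − 15) − 0 = 1, and there is no ∂_3, so H_2 ≅ Z.

(K is a triangulation of the torus T^2.)

H_0 = Z,  H_1 = Z^2,  H_2 = Z.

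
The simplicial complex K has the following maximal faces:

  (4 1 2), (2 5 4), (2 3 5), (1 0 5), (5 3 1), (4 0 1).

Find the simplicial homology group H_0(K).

H_0 = Z.

Order the vertices as 0 < 1 < 2 < 3 < 4 < 5. Listing each simplex with vertices in this order, K has dimension 2 with simplices:

  0-simplices (6): [0], [1], [2], [3], [4], [5]
  1-simplices (12): [0,1], [0,4], [0,5], [1,2], [1,3], [1,4], [1,5], [2,3], [2,4], [2,5], [3,5], [4,5]
  2-simplices (6): [0,1,4], [0,1,5], [1,2,4], [1,3,5], [2,3,5], [2,4,5]

giving chain groups C_0 ≅ Z^6, C_1 ≅ Z^12, C_2 ≅ Z^6.

The boundary map ∂_1: C_1 → C_0 is given by ∂[p,q] = [q] − [p].
The 6×12 boundary matrix has rank 5 and Smith normal form diag(1,1,1,1,1).

Boundary ∂_2: C_2 → C_1 acts by ∂[p,q,r] = [q,r] − [p,r] + [p,q]. For instance
  ∂[1,3,5] = [3,5] − [1,5] + [1,3],
  ∂[2,4,5] = [4,5] − [2,5] + [2,4].
The 12×6 boundary matrix has rank 6 and Smith normal form diag(1,1,1,1,1,1).

Reading off H_k = ker ∂_k / im ∂_{k+1}:

  H_0: rank C_0 − rank ∂_1 = 6 − 5 = 1, and the invariant factors of ∂_1 are all 1, so H_0 = Z.

(K is a triangulation of the cylinder S^1 x I.)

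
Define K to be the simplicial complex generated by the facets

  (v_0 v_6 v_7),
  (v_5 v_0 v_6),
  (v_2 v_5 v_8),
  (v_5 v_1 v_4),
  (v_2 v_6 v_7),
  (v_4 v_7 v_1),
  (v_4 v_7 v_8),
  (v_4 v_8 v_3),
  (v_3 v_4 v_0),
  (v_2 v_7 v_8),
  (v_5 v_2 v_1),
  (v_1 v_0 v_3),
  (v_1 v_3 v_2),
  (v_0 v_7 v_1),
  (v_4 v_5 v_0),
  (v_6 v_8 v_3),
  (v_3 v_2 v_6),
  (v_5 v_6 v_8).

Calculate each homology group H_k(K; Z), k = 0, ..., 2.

H_0 ≅ Z,  H_1 ≅ Z ⊕ Z/2Z,  H_2 = 0.

Fix the vertex order v_0 < v_1 < v_2 < v_3 < v_4 < v_5 < v_6 < v_7 < v_8 and write every simplex with vertices in increasing order. Then dim K = 2 and the simplices of K are:

  0-simplices (9): [v_0], [v_1], [v_2], [v_3], [v_4], [v_5], [v_6], [v_7], [v_8]
  1-simplices (27): (27 of them)
  2-simplices (18): (18 of them)

giving chain groups C_0 ≅ Z^9, C_1 ≅ Z^27, C_2 ≅ Z^18.

The boundary map ∂_1: C_1 → C_0 maps an edge to its endpoints' difference, ∂[p,q] = q − p. For instance
  ∂[v_2,v_7] = [v_7] − [v_2].
The resulting 9×27 matrix has rank 8, and its Smith normal form has invariant factors (1,1,1,1,1,1,1,1).

∂_2: C_2 → C_1 acts by ∂[p,q,r] = [q,r] − [p,r] + [p,q]. For instance
  ∂[v_5,v_6,v_8] = [v_6,v_8] − [v_5,v_8] + [v_5,v_6],
  ∂[v_2,v_3,v_6] = [v_3,v_6] − [v_2,v_6] + [v_2,v_3].
The 27×18 boundary matrix has rank 18 and Smith normal form diag(1,1,1,1,1,1,1,1,1,1,1,1,1,1,1,1,1,2).

From H_k ≅ ker(∂_k) / im(∂_{k+1}) we obtain:

  H_0: rank C_0 − rank ∂_1 = 9 − 8 = 1, and the invariant factors of ∂_1 are all 1, so H_0 = Z.
  H_1: rank ker ∂_1 − rank ∂_2 = (27 − 8) − 18 = 1, and ∂_2 has invariant factor 2 > 1, so H_1 = Z ⊕ Z/2Z.
  H_2: rank ker ∂_2 − rank ∂_3 = (18 − 18) − 0 = 0, and there is no ∂_3, so H_2 = 0.

As a check, the Euler characteristic is 9 − 27 + 18 = 0, which agrees with 1 − 1 + 0 = 0.
(K is a triangulation of the Klein bottle.)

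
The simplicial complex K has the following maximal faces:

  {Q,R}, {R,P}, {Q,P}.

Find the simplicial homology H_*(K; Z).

H_0 = Z,  H_1 = Z.

K has 3 vertices, 3 edges.
rank ∂_0 = 0, rank ∂_1 = 2 ⇒ b_0 = 3 − 0 − 2 = 1; all invariant factors of ∂_1 are 1 so no torsion. So H_0 = Z.
rank ∂_1 = 2, rank ∂_2 = 0 ⇒ b_1 = 3 − 2 − 0 = 1. So H_1 = Z.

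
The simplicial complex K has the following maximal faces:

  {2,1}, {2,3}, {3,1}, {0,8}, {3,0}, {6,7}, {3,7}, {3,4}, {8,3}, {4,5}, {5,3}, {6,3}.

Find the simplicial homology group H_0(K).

Order the vertices as 0 < 1 < 2 < 3 < 4 < 5 < 6 < 7 < 8. Listing each simplex with vertices in this order, K has dimension 1 with simplices:

  0-simplices (9): [0], [1], [2], [3], [4], [5], [6], [7], [8]
  1-simplices (12): [0,3], [0,8], [1,2], [1,3], [2,3], [3,4], [3,5], [3,6], [3,7], [3,8], [4,5], [6,7]

giving chain groups C_0 ≅ Z^9, C_1 ≅ Z^12.

The boundary map ∂_1: C_1 → C_0 sends each edge [p,q] (with p < q) to q − p. For instance
  ∂[0,8] = [8] − [0].
As a 9×12 matrix over Z this has rank 8, with invariant factors (1,1,1,1,1,1,1,1).

Reading off H_k = ker ∂_k / im ∂_{k+1}:

  H_0: rank C_0 − rank ∂_1 = 9 − 8 = 1, and the invariant factors of ∂_1 are all 1, so H_0 = Z.

(K is a triangulation of a wedge of 4 circles.)

H_0 = Z.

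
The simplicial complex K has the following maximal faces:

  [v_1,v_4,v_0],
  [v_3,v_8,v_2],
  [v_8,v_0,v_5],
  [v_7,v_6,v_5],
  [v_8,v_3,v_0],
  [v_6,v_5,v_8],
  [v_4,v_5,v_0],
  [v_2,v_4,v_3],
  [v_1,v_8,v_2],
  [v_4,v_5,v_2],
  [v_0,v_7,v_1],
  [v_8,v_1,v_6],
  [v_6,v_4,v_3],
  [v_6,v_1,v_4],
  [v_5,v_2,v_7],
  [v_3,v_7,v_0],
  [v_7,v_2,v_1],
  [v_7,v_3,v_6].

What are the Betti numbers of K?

b_0 = 1, b_1 = 2, b_2 = 1.

Order the vertices as v_0 < v_1 < v_2 < v_3 < v_4 < v_5 < v_6 < v_7 < v_8. Listing each simplex with vertices in this order, K has dimension 2 with simplices:

  0-simplices (9): [v_0], [v_1], [v_2], [v_3], [v_4], [v_5], [v_6], [v_7], [v_8]
  1-simplices (27): (27 of them)
  2-simplices (18): (18 of them)

Hence C_0 ≅ Z^9, C_1 ≅ Z^27, C_2 ≅ Z^18.

∂_1: C_1 → C_0 sends each edge [p,q] (with p < q) to q − p.
This gives a 9×27 integer matrix of rank 8; reducing to Smith normal form yields diagonal entries (1,1,1,1,1,1,1,1).

∂_2: C_2 → C_1 sends each 2-simplex [p,q,r] to [q,r] − [p,r] + [p,q]. For instance
  ∂[v_2,v_4,v_5] = [v_4,v_5] − [v_2,v_5] + [v_2,v_4],
  ∂[v_1,v_6,v_8] = [v_6,v_8] − [v_1,v_8] + [v_1,v_6].
As a 27×18 matrix over Z this has rank 17, with invariant factors (1,1,1,1,1,1,1,1,1,1,1,1,1,1,1,1,1).

Computing H_k = (kernel of ∂_k) / (image of ∂_{k+1}):

  H_0: rank C_0 − rank ∂_1 = 9 − 8 = 1, and the invariant factors of ∂_1 are all 1, so H_0 ≅ Z.
  H_1: rank ker ∂_1 − rank ∂_2 = (27 − 8) − 17 = 2, and the invariant factors of ∂_2 are all 1, so H_1 ≅ Z^2.
  H_2: rank ker ∂_2 − rank ∂_3 = (18 − 17) − 0 = 1, and there is no ∂_3, so H_2 ≅ Z.

As a check, the Euler characteristic is 9 − 27 + 18 = 0, which agrees with 1 − 2 + 1 = 0.

Hence the Betti numbers are b_0 = 1, b_1 = 2, b_2 = 1.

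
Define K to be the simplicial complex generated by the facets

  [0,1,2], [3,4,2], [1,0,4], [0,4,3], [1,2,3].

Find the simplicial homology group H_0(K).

Fix the vertex order 0 < 1 < 2 < 3 < 4 and write every simplex with vertices in increasing order. Then dim K = 2 and the simplices of K are:

  0-simplices (5): [0], [1], [2], [3], [4]
  1-simplices (10): [0,1], [0,2], [0,3], [0,4], [1,2], [1,3], [1,4], [2,3], [2,4], [3,4]
  2-simplices (5): [0,1,2], [0,1,4], [0,3,4], [1,2,3], [2,3,4]

giving chain groups C_0 ≅ Z^5, C_1 ≅ Z^10, C_2 ≅ Z^5.

The boundary map ∂_1: C_1 → C_0 maps an edge to its endpoints' difference, ∂[p,q] = q − p.
The resulting 5×10 matrix has rank 4, and its Smith normal form has invariant factors (1,1,1,1).

Boundary ∂_2: C_2 → C_1 acts by ∂[p,q,r] = [q,r] − [p,r] + [p,q]. For instance
  ∂[0,1,2] = [1,2] − [0,2] + [0,1],
  ∂[2,3,4] = [3,4] − [2,4] + [2,3].
The resulting 10×5 matrix has rank 5, and its Smith normal form has invariant factors (1,1,1,1,1).

Now H_k = ker ∂_k / im ∂_{k+1}, so:

  H_0: rank C_0 − rank ∂_1 = 5 − 4 = 1, and the invariant factors of ∂_1 are all 1, so H_0 ≅ Z.

(K is a triangulation of the Möbius band.)

H_0 = Z.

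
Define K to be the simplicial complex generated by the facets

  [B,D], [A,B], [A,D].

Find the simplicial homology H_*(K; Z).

H_0 ≅ Z,  H_1 ≅ Z.

We work with the vertex ordering A < B < D. The simplices of K, each written with vertices in increasing order, are:

  0-simplices (3): A, B, D
  1-simplices (3): AB, AD, BD

giving chain groups C_0 ≅ Z^3, C_1 ≅ Z^3.

The boundary map ∂_1: C_1 → C_0 maps an edge to its endpoints' difference, ∂[p,q] = q − p.
As a 3×3 matrix over Z this has rank 2, with invariant factors (1,1).

Reading off H_k = ker ∂_k / im ∂_{k+1}:

  H_0: rank C_0 − rank ∂_1 = 3 − 2 = 1, and the invariant factors of ∂_1 are all 1, so H_0 ≅ Z.
  H_1: rank ker ∂_1 − rank ∂_2 = (3 − 2) − 0 = 1, and there is no ∂_2, so H_1 ≅ Z.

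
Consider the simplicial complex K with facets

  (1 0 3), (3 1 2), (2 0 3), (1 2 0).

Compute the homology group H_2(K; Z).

H_2 = Z.

We work with the vertex ordering 0 < 1 < 2 < 3. The simplices of K, each written with vertices in increasing order, are:

  0-simplices (4): [0], [1], [2], [3]
  1-simplices (6): [0,1], [0,2], [0,3], [1,2], [1,3], [2,3]
  2-simplices (4): [0,1,2], [0,1,3], [0,2,3], [1,2,3]

giving chain groups C_0 ≅ Z^4, C_1 ≅ Z^6, C_2 ≅ Z^4.

The boundary map ∂_1: C_1 → C_0 sends each edge [p,q] (with p < q) to q − p.
This gives a 4×6 integer matrix of rank 3; reducing to Smith normal form yields diagonal entries (1,1,1).

∂_2: C_2 → C_1 sends each 2-simplex [p,q,r] to [q,r] − [p,r] + [p,q]. For instance
  ∂[0,2,3] = [2,3] − [0,3] + [0,2],
  ∂[0,1,3] = [1,3] − [0,3] + [0,1].
The 6×4 boundary matrix has rank 3 and Smith normal form diag(1,1,1).

From H_k ≅ ker(∂_k) / im(∂_{k+1}) we obtain:

  H_2: rank ker ∂_2 − rank ∂_3 = (4 − 3) − 0 = 1, and there is no ∂_3, so H_2 ≅ Z.

(K is a triangulation of the 2-sphere S^2.)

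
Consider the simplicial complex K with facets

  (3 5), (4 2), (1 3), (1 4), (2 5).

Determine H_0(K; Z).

Take the total order 1 < 2 < 3 < 4 < 5 on the vertex set. Then K (dimension 1) consists of the simplices:

  0-simplices (5): [1], [2], [3], [4], [5]
  1-simplices (5): [1,3], [1,4], [2,4], [2,5], [3,5]

giving chain groups C_0 ≅ Z^5, C_1 ≅ Z^5.

The boundary map ∂_1: C_1 → C_0 sends each edge [p,q] (with p < q) to q − p. For instance
  ∂[2,4] = [4] − [2].
This gives a 5×5 integer matrix of rank 4; reducing to Smith normal form yields diagonal entries (1,1,1,1).

Reading off H_k = ker ∂_k / im ∂_{k+1}:

  H_0: rank C_0 − rank ∂_1 = 5 − 4 = 1, and the invariant factors of ∂_1 are all 1, so H_0 ≅ Z.

H_0 ≅ Z.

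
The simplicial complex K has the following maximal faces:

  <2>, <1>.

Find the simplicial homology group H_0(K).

Fix the vertex order 1 < 2 and write every simplex with vertices in increasing order. Then dim K = 0 and the simplices of K are:

  0-simplices (2): [1], [2]

Hence C_0 ≅ Z^2.

Reading off H_k = ker ∂_k / im ∂_{k+1}:

  H_0: rank C_0 − rank ∂_1 = 2 − 0 = 2, and there is no ∂_1, so H_0 = Z^2.

H_0 ≅ Z^2.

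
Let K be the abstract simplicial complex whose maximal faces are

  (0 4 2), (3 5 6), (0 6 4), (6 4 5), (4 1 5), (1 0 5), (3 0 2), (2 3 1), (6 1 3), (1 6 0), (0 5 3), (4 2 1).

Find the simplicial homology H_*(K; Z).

Fix the vertex order 0 < 1 < 2 < 3 < 4 < 5 < 6 and write every simplex with vertices in increasing order. Then dim K = 2 and the simplices of K are:

  0-simplices (7): [0], [1], [2], [3], [4], [5], [6]
  1-simplices (18): [0,1], [0,2], [0,3], [0,4], [0,5], [0,6], [1,2], [1,3], [1,4], [1,5], [1,6], [2,3], [2,4], [3,5], [3,6], [4,5], [4,6], [5,6]
  2-simplices (12): [0,1,5], [0,1,6], [0,2,3], [0,2,4], [0,3,5], [0,4,6], [1,2,3], [1,2,4], [1,3,6], [1,4,5], [3,5,6], [4,5,6]

Hence C_0 ≅ Z^7, C_1 ≅ Z^18, C_2 ≅ Z^12.

∂_1: C_1 → C_0 sends each edge [p,q] (with p < q) to q − p.
As a 7×18 matrix over Z this has rank 6, with invariant factors (1,1,1,1,1,1).

∂_2: C_2 → C_1 maps a triangle to the signed sum of its edges. For instance
  ∂[0,4,6] = [4,6] − [0,6] + [0,4],
  ∂[0,2,3] = [2,3] − [0,3] + [0,2].
As a 18×12 matrix over Z this has rank 12, with invariant factors (1,1,1,1,1,1,1,1,1,1,1,2).

Now H_k = ker ∂_k / im ∂_{k+1}, so:

  H_0: rank C_0 − rank ∂_1 = 7 − 6 = 1, and the invariant factors of ∂_1 are all 1, so H_0 = Z.
  H_1: rank ker ∂_1 − rank ∂_2 = (18 − 6) − 12 = 0, and ∂_2 has invariant factor 2 > 1, so H_1 = Z/2.
  H_2: rank ker ∂_2 − rank ∂_3 = (12 − 12) − 0 = 0, and there is no ∂_3, so H_2 = 0.

As a check, the Euler characteristic is 7 − 18 + 12 = 1, which agrees with 1 − 0 + 0 = 1.

H_0 = Z,  H_1 = Z/2,  H_2 = 0.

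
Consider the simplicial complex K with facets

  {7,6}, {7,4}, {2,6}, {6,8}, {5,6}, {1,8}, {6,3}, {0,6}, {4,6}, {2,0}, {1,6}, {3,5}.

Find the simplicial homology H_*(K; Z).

K has 9 vertices, 12 edges.
rank ∂_0 = 0, rank ∂_1 = 8 ⇒ b_0 = 9 − 0 − 8 = 1; all invariant factors of ∂_1 are 1 so no torsion. So H_0 = Z.
rank ∂_1 = 8, rank ∂_2 = 0 ⇒ b_1 = 12 − 8 − 0 = 4. So H_1 = Z^4.

H_0 = Z,  H_1 = Z^4.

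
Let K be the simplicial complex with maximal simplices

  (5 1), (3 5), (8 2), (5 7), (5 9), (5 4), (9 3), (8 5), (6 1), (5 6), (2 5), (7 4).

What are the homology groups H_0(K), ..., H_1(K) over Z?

H_0 = Z,  H_1 = Z^4.

Take the total order 1 < 2 < 3 < 4 < 5 < 6 < 7 < 8 < 9 on the vertex set. Then K (dimension 1) consists of the simplices:

  0-simplices (9): [1], [2], [3], [4], [5], [6], [7], [8], [9]
  1-simplices (12): [1,5], [1,6], [2,5], [2,8], [3,5], [3,9], [4,5], [4,7], [5,6], [5,7], [5,8], [5,9]

so the chain groups are C_0 ≅ Z^9, C_1 ≅ Z^12.

∂_1: C_1 → C_0 maps an edge to its endpoints' difference, ∂[p,q] = q − p. For instance
  ∂[5,7] = [7] − [5].
As a 9×12 matrix over Z this has rank 8, with invariant factors (1,1,1,1,1,1,1,1).

Computing H_k = (kernel of ∂_k) / (image of ∂_{k+1}):

  H_0: rank C_0 − rank ∂_1 = 9 − 8 = 1, and the invariant factors of ∂_1 are all 1, so H_0 = Z.
  H_1: rank ker ∂_1 − rank ∂_2 = (12 − 8) − 0 = 4, and there is no ∂_2, so H_1 = Z^4.

(K is a triangulation of a wedge of 4 circles.)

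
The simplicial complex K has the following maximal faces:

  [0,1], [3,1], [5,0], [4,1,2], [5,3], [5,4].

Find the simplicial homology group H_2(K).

Fix the vertex order 0 < 1 < 2 < 3 < 4 < 5 and write every simplex with vertices in increasing order. Then dim K = 2 and the simplices of K are:

  0-simplices (6): [0], [1], [2], [3], [4], [5]
  1-simplices (8): [0,1], [0,5], [1,2], [1,3], [1,4], [2,4], [3,5], [4,5]
  2-simplices (1): [1,2,4]

Hence C_0 ≅ Z^6, C_1 ≅ Z^8, C_2 ≅ Z^1.

The boundary map ∂_1: C_1 → C_0 maps an edge to its endpoints' difference, ∂[p,q] = q − p. For instance
  ∂[1,2] = [2] − [1].
The 6×8 boundary matrix has rank 5 and Smith normal form diag(1,1,1,1,1).

The boundary map ∂_2: C_2 → C_1 acts by ∂[p,q,r] = [q,r] − [p,r] + [p,q]. For instance
  ∂[1,2,4] = [2,4] − [1,4] + [1,2].
The resulting 8×1 matrix has rank 1, and its Smith normal form has invariant factors (1).

Computing H_k = (kernel of ∂_k) / (image of ∂_{k+1}):

  H_2: rank ker ∂_2 − rank ∂_3 = (1 − 1) − 0 = 0, and there is no ∂_3, so H_2 = 0.

H_2 ≅ 0.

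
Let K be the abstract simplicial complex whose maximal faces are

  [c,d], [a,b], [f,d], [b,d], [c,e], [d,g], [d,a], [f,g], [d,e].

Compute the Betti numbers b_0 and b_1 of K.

Take the total order a < b < c < d < e < f < g on the vertex set. Then K (dimension 1) consists of the simplices:

  0-simplices (7): a, b, c, d, e, f, g
  1-simplices (9): ab, ad, bd, cd, ce, de, df, dg, fg

so the chain groups are C_0 ≅ Z^7, C_1 ≅ Z^9.

The boundary map ∂_1: C_1 → C_0 is given by ∂[p,q] = [q] − [p].
The resulting 7×9 matrix has rank 6, and its Smith normal form has invariant factors (1,1,1,1,1,1).

Reading off H_k = ker ∂_k / im ∂_{k+1}:

  H_0: rank C_0 − rank ∂_1 = 7 − 6 = 1, and the invariant factors of ∂_1 are all 1, so H_0 ≅ Z.
  H_1: rank ker ∂_1 − rank ∂_2 = (9 − 6) − 0 = 3, and there is no ∂_2, so H_1 ≅ Z^3.

As a check, the Euler characteristic is 7 − 9 = -2, which agrees with 1 − 3 = -2.

Hence the Betti numbers are b_0 = 1, b_1 = 3.

b_0 = 1, b_1 = 3.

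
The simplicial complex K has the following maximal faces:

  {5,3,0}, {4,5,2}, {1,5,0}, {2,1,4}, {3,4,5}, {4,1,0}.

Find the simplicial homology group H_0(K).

We work with the vertex ordering 0 < 1 < 2 < 3 < 4 < 5. The simplices of K, each written with vertices in increasing order, are:

  0-simplices (6): [0], [1], [2], [3], [4], [5]
  1-simplices (12): [0,1], [0,3], [0,4], [0,5], [1,2], [1,4], [1,5], [2,4], [2,5], [3,4], [3,5], [4,5]
  2-simplices (6): [0,1,4], [0,1,5], [0,3,5], [1,2,4], [2,4,5], [3,4,5]

giving chain groups C_0 ≅ Z^6, C_1 ≅ Z^12, C_2 ≅ Z^6.

Boundary ∂_1: C_1 → C_0 sends each edge [p,q] (with p < q) to q − p.
As a 6×12 matrix over Z this has rank 5, with invariant factors (1,1,1,1,1).

∂_2: C_2 → C_1 acts by ∂[p,q,r] = [q,r] − [p,r] + [p,q]. For instance
  ∂[0,1,5] = [1,5] − [0,5] + [0,1],
  ∂[0,1,4] = [1,4] − [0,4] + [0,1].
The 12×6 boundary matrix has rank 6 and Smith normal form diag(1,1,1,1,1,1).

From H_k ≅ ker(∂_k) / im(∂_{k+1}) we obtain:

  H_0: rank C_0 − rank ∂_1 = 6 − 5 = 1, and the invariant factors of ∂_1 are all 1, so H_0 ≅ Z.

(K is a triangulation of the cylinder S^1 x I.)

H_0 ≅ Z.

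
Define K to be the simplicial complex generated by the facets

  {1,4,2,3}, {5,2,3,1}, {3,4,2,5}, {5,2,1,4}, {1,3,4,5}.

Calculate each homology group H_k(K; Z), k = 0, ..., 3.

H_0 ≅ Z,  H_1 = 0,  H_2 = 0,  H_3 ≅ Z.

K has 5 vertices, 10 edges, 10 triangles, 5 3-simplices.
rank ∂_0 = 0, rank ∂_1 = 4 ⇒ b_0 = 5 − 0 − 4 = 1; all invariant factors of ∂_1 are 1 so no torsion. So H_0 ≅ Z.
rank ∂_1 = 4, rank ∂_2 = 6 ⇒ b_1 = 10 − 4 − 6 = 0; all invariant factors of ∂_2 are 1 so no torsion. So H_1 ≅ 0.
rank ∂_2 = 6, rank ∂_3 = 4 ⇒ b_2 = 10 − 6 − 4 = 0; all invariant factors of ∂_3 are 1 so no torsion. So H_2 ≅ 0.
rank ∂_3 = 4, rank ∂_4 = 0 ⇒ b_3 = 5 − 4 − 0 = 1. So H_3 ≅ Z.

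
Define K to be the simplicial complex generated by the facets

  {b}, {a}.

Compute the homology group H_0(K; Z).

K has 2 vertices.
rank ∂_0 = 0, rank ∂_1 = 0 ⇒ b_0 = 2 − 0 − 0 = 2. So H_0 ≅ Z^2.

H_0 = Z^2.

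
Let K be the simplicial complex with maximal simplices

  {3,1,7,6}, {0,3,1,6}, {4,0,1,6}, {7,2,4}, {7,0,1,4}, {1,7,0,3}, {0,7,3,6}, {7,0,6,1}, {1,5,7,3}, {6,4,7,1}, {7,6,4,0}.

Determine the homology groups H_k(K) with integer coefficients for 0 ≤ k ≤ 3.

H_0 ≅ Z,  H_1 = 0,  H_2 = 0,  H_3 ≅ Z^2.

Take the total order 0 < 1 < 2 < 3 < 4 < 5 < 6 < 7 on the vertex set. Then K (dimension 3) consists of the simplices:

  0-simplices (8): [0], [1], [2], [3], [4], [5], [6], [7]
  1-simplices (19): [0,1], [0,3], [0,4], [0,6], [0,7], [1,3], [1,4], [1,5], [1,6], [1,7], [2,4], [2,7], [3,5], [3,6], [3,7], [4,6], [4,7], [5,7], [6,7]
  2-simplices (20): (20 of them)
  3-simplices (10): [0,1,3,6], [0,1,3,7], [0,1,4,6], [0,1,4,7], [0,1,6,7], [0,3,6,7], [0,4,6,7], [1,3,5,7], [1,3,6,7], [1,4,6,7]

so the chain groups are C_0 ≅ Z^8, C_1 ≅ Z^19, C_2 ≅ Z^20, C_3 ≅ Z^10.

Boundary ∂_1: C_1 → C_0 sends each edge [p,q] (with p < q) to q − p.
The resulting 8×19 matrix has rank 7, and its Smith normal form has invariant factors (1,1,1,1,1,1,1).

Boundary ∂_2: C_2 → C_1 sends each 2-simplex [p,q,r] to [q,r] − [p,r] + [p,q]. For instance
  ∂[2,4,7] = [4,7] − [2,7] + [2,4],
  ∂[4,6,7] = [6,7] − [4,7] + [4,6].
The resulting 19×20 matrix has rank 12, and its Smith normal form has invariant factors (1,1,1,1,1,1,1,1,1,1,1,1).

Boundary ∂_3: C_3 → C_2 sends each 3-simplex σ to the alternating sum Σ_i (−1)^i (σ with its i-th vertex removed). For instance
  ∂[0,3,6,7] = [3,6,7] − [0,6,7] + [0,3,7] − [0,3,6],
  ∂[0,1,3,7] = [1,3,7] − [0,3,7] + [0,1,7] − [0,1,3].
The resulting 20×10 matrix has rank 8, and its Smith normal form has invariant factors (1,1,1,1,1,1,1,1).

From H_k ≅ ker(∂_k) / im(∂_{k+1}) we obtain:

  H_0: rank C_0 − rank ∂_1 = 8 − 7 = 1, and the invariant factors of ∂_1 are all 1, so H_0 ≅ Z.
  H_1: rank ker ∂_1 − rank ∂_2 = (19 − 7) − 12 = 0, and the invariant factors of ∂_2 are all 1, so H_1 ≅ 0.
  H_2: rank ker ∂_2 − rank ∂_3 = (20 − 12) − 8 = 0, and the invariant factors of ∂_3 are all 1, so H_2 ≅ 0.
  H_3: rank ker ∂_3 − rank ∂_4 = (10 − 8) − 0 = 2, and there is no ∂_4, so H_3 ≅ Z^2.

As a check, the Euler characteristic is 8 − 19 + 20 − 10 = -1, which agrees with 1 − 0 + 0 − 2 = -1.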